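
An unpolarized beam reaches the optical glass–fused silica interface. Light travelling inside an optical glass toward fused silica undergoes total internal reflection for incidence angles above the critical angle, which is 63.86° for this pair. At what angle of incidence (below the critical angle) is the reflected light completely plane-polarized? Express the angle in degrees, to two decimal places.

sin θ_c = n₂/n₁, so n₂/n₁ = sin 63.86° = 0.8977.
Brewster: tan θ_B = n₂/n₁ = 0.8977.
θ_B = arctan(0.8977) = 41.91°.

θ_B ≈ 41.91°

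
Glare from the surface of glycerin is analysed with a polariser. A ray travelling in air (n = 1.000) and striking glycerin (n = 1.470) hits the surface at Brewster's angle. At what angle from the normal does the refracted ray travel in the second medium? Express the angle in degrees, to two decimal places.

First find Brewster's angle: tan θ_B = 1.470/1.000 = 1.4700, giving θ_B = 55.77°.
The refracted ray is perpendicular to the reflected ray, so θ_t = 90° − θ_B = 34.23°.

θ_t ≈ 34.23°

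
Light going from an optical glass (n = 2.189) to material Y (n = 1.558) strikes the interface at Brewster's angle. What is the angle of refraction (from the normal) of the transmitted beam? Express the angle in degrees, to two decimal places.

θ_B = arctan(n₂/n₁) = arctan(1.558/2.189) = 35.44°.
At Brewster's angle the reflected and refracted rays are perpendicular, so θ_t = 90° − θ_B = 90° − 35.44° = 54.56°.

θ_t ≈ 54.56°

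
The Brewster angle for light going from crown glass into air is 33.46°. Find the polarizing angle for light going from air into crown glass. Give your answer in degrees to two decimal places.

The two Brewster angles are complementary: θ_B' = 90° − θ_B = 90° − 33.46° = 56.54°.

θ_B' ≈ 56.54°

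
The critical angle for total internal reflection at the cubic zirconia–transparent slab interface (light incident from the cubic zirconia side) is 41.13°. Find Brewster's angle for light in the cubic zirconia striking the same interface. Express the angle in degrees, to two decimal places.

θ_B ≈ 33.34°

sin θ_c = n₂/n₁, so n₂/n₁ = sin 41.13° = 0.6578.
Brewster: tan θ_B = n₂/n₁ = 0.6578.
θ_B = arctan(0.6578) = 33.34°.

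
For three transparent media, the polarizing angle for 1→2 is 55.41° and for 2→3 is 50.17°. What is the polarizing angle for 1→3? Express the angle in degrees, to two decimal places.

tan θ_B(1→2) = n₂/n₁ = tan 55.41° = 1.4501.
tan θ_B(2→3) = n₃/n₂ = tan 50.17° = 1.1990.
So n₃/n₁ = (n₂/n₁)(n₃/n₂) = 1.4501 × 1.1990 = 1.7386.
θ_B(1→3) = arctan(1.7386) = 60.09°.

θ_B ≈ 60.09°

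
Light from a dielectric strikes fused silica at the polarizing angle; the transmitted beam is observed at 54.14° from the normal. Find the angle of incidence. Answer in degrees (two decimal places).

Brewster's condition makes the reflected and refracted beams perpendicular: θ_B + θ_t = 90°.
So θ_B = 90° − θ_t = 90° − 54.14° = 35.86°.

θ_B ≈ 35.86°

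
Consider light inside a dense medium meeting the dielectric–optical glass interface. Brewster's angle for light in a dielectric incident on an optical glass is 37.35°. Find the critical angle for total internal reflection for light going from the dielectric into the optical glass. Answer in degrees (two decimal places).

θ_c ≈ 49.74°

n₂/n₁ = tan 37.35° = 0.7632; the critical angle satisfies sin θ_c = n₂/n₁.
θ_c = arcsin(0.7632) = 49.74°.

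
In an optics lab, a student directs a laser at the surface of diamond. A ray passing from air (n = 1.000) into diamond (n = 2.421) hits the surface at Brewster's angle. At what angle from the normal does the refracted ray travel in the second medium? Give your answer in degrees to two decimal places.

θ_t ≈ 22.44°

First find Brewster's angle: tan θ_B = 2.421/1.000 = 2.4210, giving θ_B = 67.56°.
At Brewster's angle the reflected and refracted rays are perpendicular, so θ_t = 90° − θ_B = 90° − 67.56° = 22.44°.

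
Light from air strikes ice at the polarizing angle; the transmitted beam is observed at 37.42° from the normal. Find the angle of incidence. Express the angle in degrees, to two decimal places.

At Brewster's angle the reflected and refracted rays are perpendicular, so θ_B + θ_t = 90°.
So θ_B = 90° − θ_t = 90° − 37.42° = 52.58°.

θ_B ≈ 52.58°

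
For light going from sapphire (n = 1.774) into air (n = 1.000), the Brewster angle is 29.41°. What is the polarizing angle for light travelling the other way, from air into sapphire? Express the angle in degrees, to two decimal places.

θ_B' ≈ 60.59°

tan θ_B' = n₁/n₂ = 1/tan θ_B, so θ_B' = 90° − θ_B.
θ_B' = 90° − 29.41° = 60.59°.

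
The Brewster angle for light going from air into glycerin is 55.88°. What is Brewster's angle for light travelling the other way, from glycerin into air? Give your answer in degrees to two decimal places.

θ_B' ≈ 34.12°

tan θ_B' = n₁/n₂ = 1/tan θ_B, so θ_B' = 90° − θ_B.
θ_B' = 90° − 55.88° = 34.12°.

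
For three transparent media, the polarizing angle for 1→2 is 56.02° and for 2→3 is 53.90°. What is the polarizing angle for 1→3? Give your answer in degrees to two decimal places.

θ_B ≈ 63.83°

n₂/n₁ = tan 56.02° = 1.4837 and n₃/n₂ = tan 53.90° = 1.3713.
So n₃/n₁ = (n₂/n₁)(n₃/n₂) = 1.4837 × 1.3713 = 2.0346.
θ_B(1→3) = arctan(2.0346) = 63.83°.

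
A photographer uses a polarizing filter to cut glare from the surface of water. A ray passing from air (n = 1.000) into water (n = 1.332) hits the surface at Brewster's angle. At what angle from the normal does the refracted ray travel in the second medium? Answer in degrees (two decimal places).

First find Brewster's angle: tan θ_B = 1.332/1.000 = 1.3320, giving θ_B = 53.10°.
At Brewster's angle the reflected and refracted rays are perpendicular, so θ_t = 90° − θ_B = 90° − 53.10° = 36.90°.

θ_t ≈ 36.90°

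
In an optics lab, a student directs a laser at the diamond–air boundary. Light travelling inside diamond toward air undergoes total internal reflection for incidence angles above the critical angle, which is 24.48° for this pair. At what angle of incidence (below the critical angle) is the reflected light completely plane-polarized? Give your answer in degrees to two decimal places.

At the critical angle sin θ_c = n₂/n₁, giving n₂/n₁ = sin 24.48° = 0.4144.
Then tan θ_B = n₂/n₁ = 0.4144, so θ_B = arctan 0.4144 = 22.51°.

θ_B ≈ 22.51°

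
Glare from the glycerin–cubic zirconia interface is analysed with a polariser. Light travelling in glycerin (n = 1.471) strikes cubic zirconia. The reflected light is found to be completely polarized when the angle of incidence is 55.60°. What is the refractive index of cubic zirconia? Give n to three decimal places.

n ≈ 2.148

Full polarization of the reflected beam means tan θ_B = n₂/n₁, where n₁ is the incident medium (glycerin).
n₂ = n₁ tan θ_B = 1.471 × tan 55.60° = 2.148.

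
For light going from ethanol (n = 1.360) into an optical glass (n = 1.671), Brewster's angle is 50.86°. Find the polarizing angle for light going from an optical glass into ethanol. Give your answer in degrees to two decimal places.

The two Brewster angles are complementary: θ_B' = 90° − θ_B = 90° − 50.86° = 39.14°.

θ_B' ≈ 39.14°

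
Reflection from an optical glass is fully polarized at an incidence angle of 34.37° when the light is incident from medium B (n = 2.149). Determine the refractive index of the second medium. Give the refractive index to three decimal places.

Full polarization of the reflected beam means tan θ_B = n₂/n₁, where n₁ is the incident medium (medium B).
n₂ = n₁ tan θ_B = 2.149 × tan 34.37° = 1.470.

n ≈ 1.470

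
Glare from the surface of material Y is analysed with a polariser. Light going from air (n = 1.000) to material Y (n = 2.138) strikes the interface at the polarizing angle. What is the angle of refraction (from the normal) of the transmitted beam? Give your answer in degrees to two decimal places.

θ_B = arctan(n₂/n₁) = arctan(2.138/1.000) = 64.93°.
The refracted ray is perpendicular to the reflected ray, so θ_t = 90° − θ_B = 25.07°.

θ_t ≈ 25.07°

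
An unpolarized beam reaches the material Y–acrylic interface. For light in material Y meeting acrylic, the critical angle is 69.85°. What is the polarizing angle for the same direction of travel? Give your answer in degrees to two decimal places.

θ_B ≈ 43.19°

sin θ_c = n₂/n₁, so n₂/n₁ = sin 69.85° = 0.9388.
Brewster: tan θ_B = n₂/n₁ = 0.9388.
θ_B = arctan(0.9388) = 43.19°.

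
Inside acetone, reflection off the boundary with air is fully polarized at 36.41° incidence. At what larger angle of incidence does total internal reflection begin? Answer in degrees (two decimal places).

θ_c ≈ 47.52°

From Brewster, n₂/n₁ = tan θ_B = tan 36.41° = 0.7375.
Then sin θ_c = n₂/n₁ = 0.7375, so θ_c = arcsin 0.7375 = 47.52°.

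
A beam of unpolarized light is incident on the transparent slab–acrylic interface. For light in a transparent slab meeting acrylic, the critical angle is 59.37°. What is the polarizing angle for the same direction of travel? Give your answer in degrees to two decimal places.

θ_B ≈ 40.71°

n₂/n₁ = sin θ_c = sin 59.37° = 0.8605.
tan θ_B equals the same ratio, so θ_B = arctan(0.8605) = 40.71°.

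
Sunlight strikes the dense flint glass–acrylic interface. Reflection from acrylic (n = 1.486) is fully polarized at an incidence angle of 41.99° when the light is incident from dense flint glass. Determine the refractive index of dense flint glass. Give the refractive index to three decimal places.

n ≈ 1.651

Brewster's law: tan θ_B = n₂/n₁ (light incident in dense flint glass, refracted into acrylic).
n₁ = n₂ / tan θ_B = 1.486 / tan 41.99° = 1.651.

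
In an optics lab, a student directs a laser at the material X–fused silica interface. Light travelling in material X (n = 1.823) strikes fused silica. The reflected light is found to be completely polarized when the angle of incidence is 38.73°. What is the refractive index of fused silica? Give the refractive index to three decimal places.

n ≈ 1.462

At Brewster's angle, tan θ_B = n₂/n₁ with n₁ on the incident side (material X) and n₂ on the transmitted side (fused silica).
n₂ = n₁ tan θ_B = 1.823 × tan 38.73° = 1.462.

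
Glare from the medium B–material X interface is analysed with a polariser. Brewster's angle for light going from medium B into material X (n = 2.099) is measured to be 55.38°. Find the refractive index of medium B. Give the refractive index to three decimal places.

n ≈ 1.449

At Brewster's angle, tan θ_B = n₂/n₁ with n₁ on the incident side (medium B) and n₂ on the transmitted side (material X).
n₁ = n₂ / tan θ_B = 2.099 / tan 55.38° = 1.449.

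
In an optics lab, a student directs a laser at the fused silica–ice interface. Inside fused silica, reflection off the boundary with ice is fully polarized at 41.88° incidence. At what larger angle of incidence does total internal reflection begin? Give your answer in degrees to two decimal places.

From Brewster, n₂/n₁ = tan θ_B = tan 41.88° = 0.8966.
Then sin θ_c = n₂/n₁ = 0.8966, so θ_c = arcsin 0.8966 = 63.72°.

θ_c ≈ 63.72°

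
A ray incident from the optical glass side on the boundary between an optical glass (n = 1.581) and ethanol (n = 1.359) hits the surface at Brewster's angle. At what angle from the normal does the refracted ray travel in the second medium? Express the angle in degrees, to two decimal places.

First find Brewster's angle: tan θ_B = 1.359/1.581 = 0.8596, giving θ_B = 40.68°.
Since θ_B + θ_t = 90° at Brewster incidence, θ_t = 90° − 40.68° = 49.32°.

θ_t ≈ 49.32°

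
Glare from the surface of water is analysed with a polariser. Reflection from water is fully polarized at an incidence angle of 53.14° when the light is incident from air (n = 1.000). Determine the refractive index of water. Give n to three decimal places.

Brewster's law: tan θ_B = n₂/n₁ (light incident in air, refracted into water).
n₂ = n₁ tan θ_B = 1.000 × tan 53.14° = 1.334.

n ≈ 1.334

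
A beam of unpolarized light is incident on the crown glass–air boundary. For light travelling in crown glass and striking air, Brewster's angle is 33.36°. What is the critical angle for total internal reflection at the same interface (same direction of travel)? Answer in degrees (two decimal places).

n₂/n₁ = tan 33.36° = 0.6584; the critical angle satisfies sin θ_c = n₂/n₁.
θ_c = arcsin(0.6584) = 41.18°.

θ_c ≈ 41.18°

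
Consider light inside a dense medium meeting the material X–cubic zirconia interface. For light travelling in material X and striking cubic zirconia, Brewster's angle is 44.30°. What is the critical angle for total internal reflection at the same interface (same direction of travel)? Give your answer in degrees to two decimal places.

θ_c ≈ 77.38°

n₂/n₁ = tan 44.30° = 0.9759; the critical angle satisfies sin θ_c = n₂/n₁.
θ_c = arcsin(0.9759) = 77.38°.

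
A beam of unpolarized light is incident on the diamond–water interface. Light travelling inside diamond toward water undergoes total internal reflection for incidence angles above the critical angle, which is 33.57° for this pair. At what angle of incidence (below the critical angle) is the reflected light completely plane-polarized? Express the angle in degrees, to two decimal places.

θ_B ≈ 28.94°

At the critical angle sin θ_c = n₂/n₁, giving n₂/n₁ = sin 33.57° = 0.5530.
Then tan θ_B = n₂/n₁ = 0.5530, so θ_B = arctan 0.5530 = 28.94°.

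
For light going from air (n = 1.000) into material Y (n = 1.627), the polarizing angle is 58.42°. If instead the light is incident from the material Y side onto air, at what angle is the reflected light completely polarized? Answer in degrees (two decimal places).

θ_B' ≈ 31.58°

Reversing the direction swaps n₁ and n₂, so tan θ_B' = 1/tan θ_B and θ_B' = 90° − θ_B.
Hence θ_B' = 90° − 58.42° = 31.58°.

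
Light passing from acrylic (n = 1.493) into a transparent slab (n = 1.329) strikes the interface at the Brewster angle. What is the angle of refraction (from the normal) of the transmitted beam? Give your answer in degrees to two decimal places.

tan θ_B = n₂/n₁ = 1.329/1.493 = 0.8902, so θ_B = 41.67°.
The refracted ray is perpendicular to the reflected ray, so θ_t = 90° − θ_B = 48.33°.

θ_t ≈ 48.33°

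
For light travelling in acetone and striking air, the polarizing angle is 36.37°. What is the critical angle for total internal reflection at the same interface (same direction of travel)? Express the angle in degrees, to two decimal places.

θ_c ≈ 47.43°

n₂/n₁ = tan 36.37° = 0.7365; the critical angle satisfies sin θ_c = n₂/n₁.
θ_c = arcsin(0.7365) = 47.43°.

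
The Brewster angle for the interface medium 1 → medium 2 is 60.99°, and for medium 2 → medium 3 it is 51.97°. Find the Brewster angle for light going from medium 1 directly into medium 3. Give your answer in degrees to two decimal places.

θ_B ≈ 66.55°

Each Brewster angle gives a ratio: n₂/n₁ = tan 60.99° = 1.8033, n₃/n₂ = tan 51.97° = 1.2786.
So n₃/n₁ = (n₂/n₁)(n₃/n₂) = 1.8033 × 1.2786 = 2.3056.
θ_B(1→3) = arctan(2.3056) = 66.55°.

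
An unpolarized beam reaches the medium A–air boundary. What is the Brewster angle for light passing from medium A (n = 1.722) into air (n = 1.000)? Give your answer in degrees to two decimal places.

θ_B ≈ 30.14°

Here n₂/n₁ = 1.000/1.722 = 0.5807, and Brewster's law gives tan θ_B = n₂/n₁.
θ_B = arctan(0.5807) = 30.14°.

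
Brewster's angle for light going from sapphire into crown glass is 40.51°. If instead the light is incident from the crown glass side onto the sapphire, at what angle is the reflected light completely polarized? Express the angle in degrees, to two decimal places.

tan θ_B' = n₁/n₂ = 1/tan θ_B, so θ_B' = 90° − θ_B.
θ_B' = 90° − 40.51° = 49.49°.

θ_B' ≈ 49.49°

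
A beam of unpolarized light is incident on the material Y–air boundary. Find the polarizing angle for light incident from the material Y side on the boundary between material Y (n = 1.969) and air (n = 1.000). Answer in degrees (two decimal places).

θ_B ≈ 26.92°

The reflected p-component vanishes when tan θ_B = n₂/n₁.
Here n₂/n₁ = 1.000/1.969 = 0.5079, and Brewster's law gives tan θ_B = n₂/n₁. Taking the arctangent, θ_B = 26.92°.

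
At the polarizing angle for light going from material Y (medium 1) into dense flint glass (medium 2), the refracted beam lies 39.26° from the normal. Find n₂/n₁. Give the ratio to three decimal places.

θ_B + θ_t = 90°, so θ_B = 90° − 39.26° = 50.74°.
Then n₂/n₁ = tan θ_B = tan 50.74° = 1.224.

n₂/n₁ ≈ 1.224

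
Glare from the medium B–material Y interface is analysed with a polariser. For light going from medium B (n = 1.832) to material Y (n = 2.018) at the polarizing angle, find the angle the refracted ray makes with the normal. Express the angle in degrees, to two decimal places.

θ_t ≈ 42.23°

First find Brewster's angle: tan θ_B = 2.018/1.832 = 1.1015, giving θ_B = 47.77°.
At Brewster's angle the reflected and refracted rays are perpendicular, so θ_t = 90° − θ_B = 90° − 47.77° = 42.23°.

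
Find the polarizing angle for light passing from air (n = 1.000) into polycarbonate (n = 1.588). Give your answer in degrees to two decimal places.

The reflected p-component vanishes when tan θ_B = n₂/n₁.
Brewster's condition: tan θ_B = n₂/n₁ = 1.588/1.000 = 1.5880.
θ_B = arctan(1.5880) = 57.80°.

θ_B ≈ 57.80°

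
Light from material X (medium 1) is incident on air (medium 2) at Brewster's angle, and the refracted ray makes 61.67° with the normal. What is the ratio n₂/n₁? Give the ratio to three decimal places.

n₂/n₁ ≈ 0.539

At Brewster incidence θ_B = 90° − θ_t = 90° − 61.67° = 28.33°.
Then n₂/n₁ = tan θ_B = tan 28.33° = 0.539.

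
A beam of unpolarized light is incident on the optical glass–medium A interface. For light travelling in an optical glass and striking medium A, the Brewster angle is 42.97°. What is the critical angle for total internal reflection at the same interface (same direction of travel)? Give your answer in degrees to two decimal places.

n₂/n₁ = tan 42.97° = 0.9315; the critical angle satisfies sin θ_c = n₂/n₁.
θ_c = arcsin(0.9315) = 68.68°.

θ_c ≈ 68.68°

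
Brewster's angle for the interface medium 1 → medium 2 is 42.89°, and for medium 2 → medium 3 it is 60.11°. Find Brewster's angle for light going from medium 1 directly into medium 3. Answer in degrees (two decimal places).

tan θ_B(1→2) = n₂/n₁ = tan 42.89° = 0.9289.
tan θ_B(2→3) = n₃/n₂ = tan 60.11° = 1.7398.
So n₃/n₁ = (n₂/n₁)(n₃/n₂) = 0.9289 × 1.7398 = 1.6161.
θ_B(1→3) = arctan(1.6161) = 58.25°.

θ_B ≈ 58.25°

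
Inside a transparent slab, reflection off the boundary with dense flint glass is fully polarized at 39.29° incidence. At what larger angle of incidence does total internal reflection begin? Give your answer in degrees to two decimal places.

From Brewster, n₂/n₁ = tan θ_B = tan 39.29° = 0.8182.
Then sin θ_c = n₂/n₁ = 0.8182, so θ_c = arcsin 0.8182 = 54.90°.

θ_c ≈ 54.90°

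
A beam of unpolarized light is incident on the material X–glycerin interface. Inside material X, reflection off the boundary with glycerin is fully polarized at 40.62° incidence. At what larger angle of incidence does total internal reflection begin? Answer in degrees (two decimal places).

θ_c ≈ 59.06°

tan θ_B = n₂/n₁ = tan 40.62° = 0.8577.
Total internal reflection: sin θ_c = n₂/n₁ = 0.8577.
θ_c = arcsin(0.8577) = 59.06°.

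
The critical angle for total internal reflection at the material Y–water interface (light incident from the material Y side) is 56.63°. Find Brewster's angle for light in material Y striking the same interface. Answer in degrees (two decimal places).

θ_B ≈ 39.87°

At the critical angle sin θ_c = n₂/n₁, giving n₂/n₁ = sin 56.63° = 0.8351.
Then tan θ_B = n₂/n₁ = 0.8351, so θ_B = arctan 0.8351 = 39.87°.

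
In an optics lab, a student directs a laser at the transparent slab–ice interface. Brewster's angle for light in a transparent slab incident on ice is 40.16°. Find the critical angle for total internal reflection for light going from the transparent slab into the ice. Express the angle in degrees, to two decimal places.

From Brewster, n₂/n₁ = tan θ_B = tan 40.16° = 0.8439.
Then sin θ_c = n₂/n₁ = 0.8439, so θ_c = arcsin 0.8439 = 57.55°.

θ_c ≈ 57.55°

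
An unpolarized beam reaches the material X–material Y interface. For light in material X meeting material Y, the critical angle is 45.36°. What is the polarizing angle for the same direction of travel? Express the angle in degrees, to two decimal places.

n₂/n₁ = sin θ_c = sin 45.36° = 0.7115.
tan θ_B equals the same ratio, so θ_B = arctan(0.7115) = 35.43°.

θ_B ≈ 35.43°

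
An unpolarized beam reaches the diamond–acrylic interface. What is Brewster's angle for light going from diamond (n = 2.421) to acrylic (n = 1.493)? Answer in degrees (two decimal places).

θ_B ≈ 31.66°

The reflected p-component vanishes when tan θ_B = n₂/n₁.
Brewster's condition: tan θ_B = n₂/n₁ = 1.493/2.421 = 0.6167.
θ_B = arctan(0.6167) = 31.66°.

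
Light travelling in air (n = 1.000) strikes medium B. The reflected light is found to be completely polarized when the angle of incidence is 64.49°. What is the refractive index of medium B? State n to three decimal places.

At Brewster's angle, tan θ_B = n₂/n₁ with n₁ on the incident side (air) and n₂ on the transmitted side (medium B).
n₂ = n₁ tan θ_B = 1.000 × tan 64.49° = 2.096.

n ≈ 2.096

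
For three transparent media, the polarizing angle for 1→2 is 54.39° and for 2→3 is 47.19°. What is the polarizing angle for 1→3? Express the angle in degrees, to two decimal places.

θ_B ≈ 56.44°

Each Brewster angle gives a ratio: n₂/n₁ = tan 54.39° = 1.3963, n₃/n₂ = tan 47.19° = 1.0795.
n₃/n₁ = 1.5073. Then tan θ_B(1→3) = n₃/n₁, so θ_B(1→3) = arctan(1.5073) = 56.44°.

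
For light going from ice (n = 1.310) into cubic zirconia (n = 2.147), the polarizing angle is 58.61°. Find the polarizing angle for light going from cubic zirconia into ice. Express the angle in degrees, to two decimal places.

The two Brewster angles are complementary: θ_B' = 90° − θ_B = 90° − 58.61° = 31.39°.

θ_B' ≈ 31.39°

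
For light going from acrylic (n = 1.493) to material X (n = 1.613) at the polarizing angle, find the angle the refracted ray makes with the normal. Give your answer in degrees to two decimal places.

First find Brewster's angle: tan θ_B = 1.613/1.493 = 1.0804, giving θ_B = 47.21°.
The refracted ray is perpendicular to the reflected ray, so θ_t = 90° − θ_B = 42.79°.

θ_t ≈ 42.79°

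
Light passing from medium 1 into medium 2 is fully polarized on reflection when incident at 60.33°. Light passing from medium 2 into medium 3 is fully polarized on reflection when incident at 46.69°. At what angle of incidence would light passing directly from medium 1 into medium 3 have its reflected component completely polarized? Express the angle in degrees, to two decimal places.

tan θ_B(1→2) = n₂/n₁ = tan 60.33° = 1.7553.
tan θ_B(2→3) = n₃/n₂ = tan 46.69° = 1.0608.
So n₃/n₁ = (n₂/n₁)(n₃/n₂) = 1.7553 × 1.0608 = 1.8621.
θ_B(1→3) = arctan(1.8621) = 61.76°.

θ_B ≈ 61.76°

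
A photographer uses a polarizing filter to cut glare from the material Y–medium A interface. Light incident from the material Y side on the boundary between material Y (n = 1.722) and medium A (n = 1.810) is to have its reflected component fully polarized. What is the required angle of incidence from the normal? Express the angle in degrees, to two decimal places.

The reflected p-component vanishes when tan θ_B = n₂/n₁.
Brewster's condition: tan θ_B = n₂/n₁ = 1.810/1.722 = 1.0511.
θ_B = arctan(1.0511) = 46.43°.

θ_B ≈ 46.43°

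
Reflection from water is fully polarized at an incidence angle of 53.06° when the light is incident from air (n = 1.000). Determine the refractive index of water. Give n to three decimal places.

At Brewster's angle, tan θ_B = n₂/n₁ with n₁ on the incident side (air) and n₂ on the transmitted side (water).
n₂ = n₁ tan θ_B = 1.000 × tan 53.06° = 1.330.

n ≈ 1.330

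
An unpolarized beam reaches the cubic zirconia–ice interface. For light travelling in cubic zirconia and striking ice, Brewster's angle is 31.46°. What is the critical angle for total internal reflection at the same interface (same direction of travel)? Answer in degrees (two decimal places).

θ_c ≈ 37.72°

From Brewster, n₂/n₁ = tan θ_B = tan 31.46° = 0.6118.
Then sin θ_c = n₂/n₁ = 0.6118, so θ_c = arcsin 0.6118 = 37.72°.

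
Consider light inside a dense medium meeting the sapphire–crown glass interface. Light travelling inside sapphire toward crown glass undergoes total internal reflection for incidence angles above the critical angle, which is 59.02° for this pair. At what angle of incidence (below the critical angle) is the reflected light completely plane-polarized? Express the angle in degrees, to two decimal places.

θ_B ≈ 40.61°

At the critical angle sin θ_c = n₂/n₁, giving n₂/n₁ = sin 59.02° = 0.8573.
Then tan θ_B = n₂/n₁ = 0.8573, so θ_B = arctan 0.8573 = 40.61°.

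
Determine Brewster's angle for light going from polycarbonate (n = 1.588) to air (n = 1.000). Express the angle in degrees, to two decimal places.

Here n₂/n₁ = 1.000/1.588 = 0.6297, and Brewster's law gives tan θ_B = n₂/n₁.
θ_B = arctan(0.6297) = 32.20°.

θ_B ≈ 32.20°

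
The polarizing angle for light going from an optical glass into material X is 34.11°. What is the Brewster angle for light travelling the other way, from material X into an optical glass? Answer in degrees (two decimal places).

tan θ_B' = n₁/n₂ = 1/tan θ_B, so θ_B' = 90° − θ_B.
θ_B' = 90° − 34.11° = 55.89°.

θ_B' ≈ 55.89°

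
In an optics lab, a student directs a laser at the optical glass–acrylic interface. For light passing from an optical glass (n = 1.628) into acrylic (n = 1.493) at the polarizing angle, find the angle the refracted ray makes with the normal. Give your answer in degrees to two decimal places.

θ_t ≈ 47.48°

First find Brewster's angle: tan θ_B = 1.493/1.628 = 0.9171, giving θ_B = 42.52°.
The refracted ray is perpendicular to the reflected ray, so θ_t = 90° − θ_B = 47.48°.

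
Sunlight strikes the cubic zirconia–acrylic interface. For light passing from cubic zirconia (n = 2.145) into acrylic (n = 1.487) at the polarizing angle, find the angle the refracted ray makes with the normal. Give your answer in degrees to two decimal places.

tan θ_B = n₂/n₁ = 1.487/2.145 = 0.6932, so θ_B = 34.73°.
At Brewster's angle the reflected and refracted rays are perpendicular, so θ_t = 90° − θ_B = 90° − 34.73° = 55.27°.

θ_t ≈ 55.27°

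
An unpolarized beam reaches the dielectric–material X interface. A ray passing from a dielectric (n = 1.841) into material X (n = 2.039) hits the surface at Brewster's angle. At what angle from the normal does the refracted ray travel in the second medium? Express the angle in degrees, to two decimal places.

θ_t ≈ 42.08°

θ_B = arctan(n₂/n₁) = arctan(2.039/1.841) = 47.92°.
The refracted ray is perpendicular to the reflected ray, so θ_t = 90° − θ_B = 42.08°.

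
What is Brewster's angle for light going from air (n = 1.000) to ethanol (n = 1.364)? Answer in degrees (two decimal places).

θ_B ≈ 53.75°

tan θ_B = n₂/n₁ = 1.364/1.000 = 1.3640. Taking the arctangent, θ_B = 53.75°.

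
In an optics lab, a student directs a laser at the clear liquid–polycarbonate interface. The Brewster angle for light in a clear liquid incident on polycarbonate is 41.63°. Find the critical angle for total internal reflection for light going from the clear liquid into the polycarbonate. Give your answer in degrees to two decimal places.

θ_c ≈ 62.72°

tan θ_B = n₂/n₁ = tan 41.63° = 0.8888.
Total internal reflection: sin θ_c = n₂/n₁ = 0.8888.
θ_c = arcsin(0.8888) = 62.72°.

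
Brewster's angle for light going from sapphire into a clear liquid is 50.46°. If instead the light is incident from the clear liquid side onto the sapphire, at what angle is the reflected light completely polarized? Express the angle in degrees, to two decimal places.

The two Brewster angles are complementary: θ_B' = 90° − θ_B = 90° − 50.46° = 39.54°.

θ_B' ≈ 39.54°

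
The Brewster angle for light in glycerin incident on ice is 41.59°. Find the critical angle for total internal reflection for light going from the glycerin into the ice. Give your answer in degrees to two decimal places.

From Brewster, n₂/n₁ = tan θ_B = tan 41.59° = 0.8875.
Then sin θ_c = n₂/n₁ = 0.8875, so θ_c = arcsin 0.8875 = 62.56°.

θ_c ≈ 62.56°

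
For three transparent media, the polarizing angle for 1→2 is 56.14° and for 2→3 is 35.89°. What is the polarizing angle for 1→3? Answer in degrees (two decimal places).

n₂/n₁ = tan 56.14° = 1.4904 and n₃/n₂ = tan 35.89° = 0.7236.
So n₃/n₁ = (n₂/n₁)(n₃/n₂) = 1.4904 × 0.7236 = 1.0785.
θ_B(1→3) = arctan(1.0785) = 47.16°.

θ_B ≈ 47.16°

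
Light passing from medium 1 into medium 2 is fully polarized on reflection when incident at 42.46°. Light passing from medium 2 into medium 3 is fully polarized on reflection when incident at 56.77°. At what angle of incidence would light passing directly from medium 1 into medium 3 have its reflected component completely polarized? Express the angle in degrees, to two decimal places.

θ_B ≈ 54.40°

n₂/n₁ = tan 42.46° = 0.9150 and n₃/n₂ = tan 56.77° = 1.5264.
n₃/n₁ = 1.3967. Then tan θ_B(1→3) = n₃/n₁, so θ_B(1→3) = arctan(1.3967) = 54.40°.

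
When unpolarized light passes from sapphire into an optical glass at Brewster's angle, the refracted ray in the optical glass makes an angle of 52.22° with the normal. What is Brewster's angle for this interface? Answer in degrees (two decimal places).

θ_B ≈ 37.78°

At Brewster's angle the reflected and refracted rays are perpendicular, so θ_B + θ_t = 90°.
So θ_B = 90° − θ_t = 90° − 52.22° = 37.78°.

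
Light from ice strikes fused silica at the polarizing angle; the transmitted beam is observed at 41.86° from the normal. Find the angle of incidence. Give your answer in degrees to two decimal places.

Brewster's condition makes the reflected and refracted beams perpendicular: θ_B + θ_t = 90°.
θ_B = 90° − 41.86° = 48.14°.

θ_B ≈ 48.14°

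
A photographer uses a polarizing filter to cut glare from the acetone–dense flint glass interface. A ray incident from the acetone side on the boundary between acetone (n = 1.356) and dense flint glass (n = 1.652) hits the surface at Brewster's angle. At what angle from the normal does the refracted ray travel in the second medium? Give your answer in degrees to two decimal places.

First find Brewster's angle: tan θ_B = 1.652/1.356 = 1.2183, giving θ_B = 50.62°.
At Brewster's angle the reflected and refracted rays are perpendicular, so θ_t = 90° − θ_B = 90° − 50.62° = 39.38°.

θ_t ≈ 39.38°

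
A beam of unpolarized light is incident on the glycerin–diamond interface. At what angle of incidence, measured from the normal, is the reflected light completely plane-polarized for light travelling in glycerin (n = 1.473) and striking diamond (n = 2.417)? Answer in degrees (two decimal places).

θ_B ≈ 58.64°

Here n₂/n₁ = 2.417/1.473 = 1.6409, and Brewster's law gives tan θ_B = n₂/n₁. Taking the arctangent, θ_B = 58.64°.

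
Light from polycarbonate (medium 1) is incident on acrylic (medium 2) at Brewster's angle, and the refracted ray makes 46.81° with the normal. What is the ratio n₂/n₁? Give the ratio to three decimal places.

θ_B + θ_t = 90°, so θ_B = 90° − 46.81° = 43.19°.
Then n₂/n₁ = tan θ_B = tan 43.19° = 0.939.

n₂/n₁ ≈ 0.939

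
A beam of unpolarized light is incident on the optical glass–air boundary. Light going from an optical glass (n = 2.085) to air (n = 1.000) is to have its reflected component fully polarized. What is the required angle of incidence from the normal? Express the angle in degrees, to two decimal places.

θ_B ≈ 25.62°

At Brewster's angle the reflected and refracted rays are perpendicular, which with Snell's law gives tan θ_B = n₂/n₁.
Here n₂/n₁ = 1.000/2.085 = 0.4796, and Brewster's law gives tan θ_B = n₂/n₁.
θ_B = arctan(0.4796) = 25.62°.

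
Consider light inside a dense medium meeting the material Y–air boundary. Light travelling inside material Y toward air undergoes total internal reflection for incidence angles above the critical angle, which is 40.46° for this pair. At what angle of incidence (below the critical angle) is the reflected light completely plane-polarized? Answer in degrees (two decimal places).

θ_B ≈ 32.98°

n₂/n₁ = sin θ_c = sin 40.46° = 0.6489.
tan θ_B equals the same ratio, so θ_B = arctan(0.6489) = 32.98°.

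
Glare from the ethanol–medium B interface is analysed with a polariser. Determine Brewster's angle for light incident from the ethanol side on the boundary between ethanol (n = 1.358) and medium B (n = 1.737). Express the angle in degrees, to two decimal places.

θ_B ≈ 51.98°

At Brewster's angle the reflected and refracted rays are perpendicular, which with Snell's law gives tan θ_B = n₂/n₁.
Here n₂/n₁ = 1.737/1.358 = 1.2791, and Brewster's law gives tan θ_B = n₂/n₁. Taking the arctangent, θ_B = 51.98°.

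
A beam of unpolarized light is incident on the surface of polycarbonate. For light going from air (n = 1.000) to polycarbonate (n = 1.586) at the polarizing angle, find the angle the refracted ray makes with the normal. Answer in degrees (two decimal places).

θ_B = arctan(n₂/n₁) = arctan(1.586/1.000) = 57.77°.
The refracted ray is perpendicular to the reflected ray, so θ_t = 90° − θ_B = 32.23°.

θ_t ≈ 32.23°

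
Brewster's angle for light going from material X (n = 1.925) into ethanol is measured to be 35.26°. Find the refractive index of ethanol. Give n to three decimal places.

Full polarization of the reflected beam means tan θ_B = n₂/n₁, where n₁ is the incident medium (material X).
n₂ = n₁ tan θ_B = 1.925 × tan 35.26° = 1.361.

n ≈ 1.361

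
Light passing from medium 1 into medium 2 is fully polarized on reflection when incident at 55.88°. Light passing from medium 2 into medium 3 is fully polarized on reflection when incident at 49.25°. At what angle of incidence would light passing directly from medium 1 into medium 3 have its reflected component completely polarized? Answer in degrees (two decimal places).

θ_B ≈ 59.72°

n₂/n₁ = tan 55.88° = 1.4759 and n₃/n₂ = tan 49.25° = 1.1606.
n₃/n₁ = 1.7128. Then tan θ_B(1→3) = n₃/n₁, so θ_B(1→3) = arctan(1.7128) = 59.72°.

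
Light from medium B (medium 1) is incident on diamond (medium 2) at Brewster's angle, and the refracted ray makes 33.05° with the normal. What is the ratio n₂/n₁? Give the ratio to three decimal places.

θ_B + θ_t = 90°, so θ_B = 90° − 33.05° = 56.95°.
Then n₂/n₁ = tan θ_B = tan 56.95° = 1.537.

n₂/n₁ ≈ 1.537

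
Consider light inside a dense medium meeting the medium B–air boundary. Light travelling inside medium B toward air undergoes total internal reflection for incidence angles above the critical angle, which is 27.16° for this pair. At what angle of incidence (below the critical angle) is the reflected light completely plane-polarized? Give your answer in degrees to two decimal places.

θ_B ≈ 24.54°

n₂/n₁ = sin θ_c = sin 27.16° = 0.4565.
tan θ_B equals the same ratio, so θ_B = arctan(0.4565) = 24.54°.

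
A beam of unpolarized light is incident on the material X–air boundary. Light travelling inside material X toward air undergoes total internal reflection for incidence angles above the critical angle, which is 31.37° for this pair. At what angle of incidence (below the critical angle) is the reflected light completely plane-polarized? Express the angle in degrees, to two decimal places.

θ_B ≈ 27.50°

sin θ_c = n₂/n₁, so n₂/n₁ = sin 31.37° = 0.5206.
Brewster: tan θ_B = n₂/n₁ = 0.5206.
θ_B = arctan(0.5206) = 27.50°.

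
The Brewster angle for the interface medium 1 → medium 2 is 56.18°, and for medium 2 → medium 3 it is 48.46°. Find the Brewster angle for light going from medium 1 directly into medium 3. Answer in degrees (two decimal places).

θ_B ≈ 59.31°

tan θ_B(1→2) = n₂/n₁ = tan 56.18° = 1.4927.
tan θ_B(2→3) = n₃/n₂ = tan 48.46° = 1.1287.
So n₃/n₁ = (n₂/n₁)(n₃/n₂) = 1.4927 × 1.1287 = 1.6848.
θ_B(1→3) = arctan(1.6848) = 59.31°.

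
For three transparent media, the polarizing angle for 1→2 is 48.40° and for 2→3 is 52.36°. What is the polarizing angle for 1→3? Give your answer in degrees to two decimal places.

tan θ_B(1→2) = n₂/n₁ = tan 48.40° = 1.1263.
tan θ_B(2→3) = n₃/n₂ = tan 52.36° = 1.2967.
Multiplying, n₃/n₁ = 1.1263 × 1.2967 = 1.4605, and θ_B(1→3) = arctan 1.4605 = 55.60°.

θ_B ≈ 55.60°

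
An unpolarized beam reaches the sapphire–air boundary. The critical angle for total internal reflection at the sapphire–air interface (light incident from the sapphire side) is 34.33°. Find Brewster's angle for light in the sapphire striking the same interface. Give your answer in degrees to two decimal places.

n₂/n₁ = sin θ_c = sin 34.33° = 0.5640.
tan θ_B equals the same ratio, so θ_B = arctan(0.5640) = 29.42°.

θ_B ≈ 29.42°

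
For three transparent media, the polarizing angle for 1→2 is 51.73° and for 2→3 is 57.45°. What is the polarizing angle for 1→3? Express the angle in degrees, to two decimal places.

θ_B ≈ 63.27°

Each Brewster angle gives a ratio: n₂/n₁ = tan 51.73° = 1.2676, n₃/n₂ = tan 57.45° = 1.5667.
So n₃/n₁ = (n₂/n₁)(n₃/n₂) = 1.2676 × 1.5667 = 1.9859.
θ_B(1→3) = arctan(1.9859) = 63.27°.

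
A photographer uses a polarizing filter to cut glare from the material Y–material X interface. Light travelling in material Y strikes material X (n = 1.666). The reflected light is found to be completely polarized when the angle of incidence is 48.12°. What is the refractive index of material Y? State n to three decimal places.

Full polarization of the reflected beam means tan θ_B = n₂/n₁, where n₁ is the incident medium (material Y).
n₁ = n₂ / tan θ_B = 1.666 / tan 48.12° = 1.494.

n ≈ 1.494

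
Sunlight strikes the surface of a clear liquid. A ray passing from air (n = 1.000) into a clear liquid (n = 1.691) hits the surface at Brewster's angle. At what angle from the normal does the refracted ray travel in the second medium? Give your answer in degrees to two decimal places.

First find Brewster's angle: tan θ_B = 1.691/1.000 = 1.6910, giving θ_B = 59.40°.
The refracted ray is perpendicular to the reflected ray, so θ_t = 90° − θ_B = 30.60°.

θ_t ≈ 30.60°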